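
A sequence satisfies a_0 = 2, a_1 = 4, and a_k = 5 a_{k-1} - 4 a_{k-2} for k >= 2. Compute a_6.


The characteristic equation is t^2 - 5 t + 4 = 0, with roots r_1 = 4 and r_2 = 1 (so c_1 = r_1 + r_2, c_2 = -r_1 r_2 as required).
One can use the closed form a_n = A r_1^n + B r_2^n, but direct iteration is more reliable:
a_0 = 2, a_1 = 4, a_2 = 12, a_3 = 44, a_4 = 172, a_5 = 684, a_6 = 2732.
So a_6 = 2732.

2732


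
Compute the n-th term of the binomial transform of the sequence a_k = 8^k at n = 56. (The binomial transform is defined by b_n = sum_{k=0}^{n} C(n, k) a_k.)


With a_k = 8^k, b_n = sum_{k=0}^{n} C(n, k) 8^k = (1 + 8)^n by the binomial theorem.
For n = 56: (1 + 8)^56 = 9^56 = 273892744995340833777347939263771534786080723599733441.

273892744995340833777347939263771534786080723599733441


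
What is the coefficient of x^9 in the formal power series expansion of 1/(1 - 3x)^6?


The general identity 1/(1 - c x)^r = sum_{k>=0} c^k C(k + r - 1, r - 1) x^k follows by substituting y = c x into 1/(1 - y)^r = sum_{k>=0} C(k + r - 1, r - 1) y^k.
For c = 3, r = 6, k = 9:
3^9 * C(14, 5) = 19683 * 2002 = 39405366.

39405366


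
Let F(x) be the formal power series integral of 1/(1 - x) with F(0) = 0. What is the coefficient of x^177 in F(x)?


1/(1 - x) = sum_{k>=0} x^k. Integrating termwise and using F(0) = 0 gives
F(x) = sum_{k>=0} x^(k+1) / (k+1) = sum_{m>=1} x^m / m = -ln(1 - x).
So the coefficient of x^177 is 1/177 = 1/177.

1/177


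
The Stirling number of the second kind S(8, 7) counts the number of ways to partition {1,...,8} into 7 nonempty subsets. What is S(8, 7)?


Using the explicit formula S(n,k) = (1/k!) sum_{j=0}^{k} (-1)^(k-j) C(k,j) j^n:
S(8, 7) = 28
Equivalently, S(n,k) is n! times the coefficient of x^n in the EGF (e^x - 1)^k / k!.

28


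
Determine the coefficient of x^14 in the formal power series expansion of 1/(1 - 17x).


The geometric series identity gives 1/(1 - c x) = sum_{k>=0} c^k x^k, so the coefficient of x^k is c^k.
Here c = 17 and k = 14.
Computing: 17^14 = 168377826559400929

168377826559400929


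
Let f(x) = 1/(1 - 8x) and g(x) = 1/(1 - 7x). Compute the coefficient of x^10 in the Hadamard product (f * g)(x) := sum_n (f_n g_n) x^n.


f has coefficients f_k = 8^k and g has coefficients g_k = 7^k, so the Hadamard product has coefficient (f*g)_k = 8^k * 7^k = 56^k.
For k = 10: 56^10 = 303305489096114176.

303305489096114176


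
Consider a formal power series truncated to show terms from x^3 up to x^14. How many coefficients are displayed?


From x^3 to x^14 inclusive, the count is 14 - 3 + 1 = 12.

12


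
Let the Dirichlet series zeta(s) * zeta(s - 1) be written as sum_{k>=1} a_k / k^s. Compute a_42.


Convolution gives a_k = sum_{d | k} d * 1 = sum_{d | k} d = sigma(k), the sum of positive divisors of k.
For k = 42, the divisors are 1, 2, 3, 6, 7, 14, 21, 42, so
sigma(42) = 1 + 2 + 3 + 6 + 7 + 14 + 21 + 42 = 96.

96


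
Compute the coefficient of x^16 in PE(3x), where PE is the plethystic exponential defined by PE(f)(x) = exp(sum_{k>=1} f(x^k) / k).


With f(x) = 3x, the exponent is sum_{k>=1} 3 x^k / k = 3 * (-ln(1 - x)). Exponentiating:
PE(3x) = exp(-3 ln(1 - x)) = 1/(1 - x)^3.
By the negative binomial expansion, [x^n] 1/(1 - x)^3 = C(n + 2, 2).
For n = 16: C(18, 2) = 153.

153


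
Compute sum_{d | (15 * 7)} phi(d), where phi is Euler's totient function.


First, 15 * 7 = 105. One classical identity is sum_{d | n} phi(d) = n (each k in [1, n] has a unique gcd with n, and among the k's with gcd(k, n) = n/d there are phi(d) of them). So the sum equals 105. We also verify directly:
Divisors of 105: 1, 3, 5, 7, 15, 21, 35, 105.
phi values: 1, 2, 4, 6, 8, 12, 24, 48.
Sum = 105.

105


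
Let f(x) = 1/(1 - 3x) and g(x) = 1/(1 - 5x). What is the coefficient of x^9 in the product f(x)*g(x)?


The coefficient of x^n in f*g is the Cauchy product: sum_{k=0}^{n} a^k * b^(n-k).
With a=3, b=5, n=9:
sum_{k=0}^{9} 3^k * 5^(9-k)
= 4853288

4853288


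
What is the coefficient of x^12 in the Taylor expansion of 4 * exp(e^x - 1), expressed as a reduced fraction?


exp(e^x - 1) = sum_{k>=0} Bell_k x^k / k!, where Bell_k is the k-th Bell number.
So the coefficient of x^12 is 4 * Bell_12 / 12!.
Computing: Bell_12 = 4213597 and 12! = 479001600, giving
4 * 4213597/479001600 = 4213597/119750400.

4213597/119750400


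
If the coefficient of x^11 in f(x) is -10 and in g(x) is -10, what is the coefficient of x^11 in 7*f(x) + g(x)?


Scalar multiplication scales coefficients: 7 * -10 = -70.
Then add the g coefficient: -70 + -10
= -80

-80


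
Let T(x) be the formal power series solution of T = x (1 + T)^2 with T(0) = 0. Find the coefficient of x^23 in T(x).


Apply the Lagrange inversion formula: if T = x * phi(T) with phi(t) = (1 + t)^2, then [x^n] T = (1/n) [t^(n-1)] phi(t)^n = (1/n) [t^(n-1)] (1 + t)^(2n) = (1/n) C(2n, n-1).
Using the identity C(2n, n-1) = C(2n, n) * n / (n+1), the unscaled factor equals C(2n, n) / (n+1) = C_n, the n-th Catalan number.
For n = 23: C_23 = C(46, 23) / 24 = 8233430727600/24 = 343059613650 = 343059613650.

343059613650


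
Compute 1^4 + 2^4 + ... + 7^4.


This power sum has a closed form given by Faulhaber's formula
sum_{k=1}^{m} k^p = (1 / (p + 1)) * sum_{j=0}^{p} C(p + 1, j) B_j m^(p + 1 - j),
but for small m direct computation is fastest:
1 + 16 + 81 + 256 + 625 + 1296 + 2401 = 4676.

4676


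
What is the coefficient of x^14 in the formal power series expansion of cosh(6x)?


The Maclaurin series is cosh(t) = sum_{m>=0} t^(2m) / (2m)!, so substituting t = 6x, only even powers of x are nonzero, with coefficient of x^(2m) equal to 6^(2m) / (2m)!.
For x^14 the coefficient is 6^14/14! = 78364164096/87178291200 = 157464/175175.

157464/175175


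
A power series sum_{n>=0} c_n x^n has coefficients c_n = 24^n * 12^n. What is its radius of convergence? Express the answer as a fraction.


By the root test (Cauchy-Hadamard), the radius is R = 1 / limsup_n |c_n|^(1/n).
Here |c_n|^(1/n) = (24^n * 12^n)^(1/n) = 24 * 12 = 288 for all n.
So R = 1/288 = 1/288.

1/288


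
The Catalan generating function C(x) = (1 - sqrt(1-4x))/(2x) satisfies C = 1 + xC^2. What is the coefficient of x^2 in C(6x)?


Substituting x -> 6x scales the n-th coefficient by 6^n, so [x^2] C(6x) = 6^2 * C_2.
C_2 = C(2*2, 2)/(3) = 6/3 = 2.
So 6^2 * 2 = 36 * 2 = 72.

72


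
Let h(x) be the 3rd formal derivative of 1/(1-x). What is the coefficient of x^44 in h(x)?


Differentiating 3 times: d^3/dx^3 [1/(1-x)] = 3!/(1-x)^4.
The expansion 1/(1-x)^4 = sum_{k>=0} C(k+3, 3) x^k, so the coefficient of x^n in 3!/(1-x)^4 is 3! * C(n+3, 3).
For n = 44: 6 * C(47, 3) = 6 * 16215 = 97290

97290


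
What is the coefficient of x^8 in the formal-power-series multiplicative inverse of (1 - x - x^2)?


Let the inverse be f(x) = sum_{k>=0} a_k x^k. From f(x) * (1 - x - x^2) = 1 and matching coefficients:
 x^0: a_0 = 1.
 x^1: a_1 - a_0 = 0, so a_1 = 1.
 x^k (k >= 2): a_k - a_{k-1} - a_{k-2} = 0, i.e. a_k = a_{k-1} + a_{k-2}.
This is the Fibonacci-type recurrence shifted so that a_0 = a_1 = 1.
Iterating: a_0=1, a_1=1, a_2=2, a_3=3, a_4=5, a_5=8, a_6=13, a_7=21, a_8=34
a_8 = 34.

34


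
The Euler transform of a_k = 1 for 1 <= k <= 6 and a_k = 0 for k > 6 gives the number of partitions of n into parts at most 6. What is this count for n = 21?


Partitions of 21 into parts at most 6:
Using generating function (1-x)^(-1)(1-x^2)^(-1)...(1-x^6)^(-1),
the coefficient of x^21 = 331

331


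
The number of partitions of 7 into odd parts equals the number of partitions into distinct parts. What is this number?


Computing partitions of 7 into odd parts (1, 3, 5, ...):
Using the generating function prod_{k>=0} 1/(1-x^(2k+1)),
the count is 5

5


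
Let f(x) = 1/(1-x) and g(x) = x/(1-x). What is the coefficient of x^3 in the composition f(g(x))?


First simplify the composition: f(g(x)) = 1/(1 - x/(1-x)) = (1-x)/((1-x) - x) = (1-x)/(1-2x).
Now extract the coefficient. Write (1-x)/(1-2x) = 1/(1-2x) - x/(1-2x).
The coefficient of x^n in 1/(1-2x) is 2^n, and in x/(1-2x) is 2^(n-1) (for n >= 1).
So the coefficient of x^3 is 2^3 - 2^2 = 8 - 4 = 4.

4


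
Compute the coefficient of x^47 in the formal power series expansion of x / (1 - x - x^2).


Let f(x) = sum_{k>=0} a_k x^k. Multiplying f(x) * (1 - x - x^2) = x and matching coefficients gives a_0 = 0, a_1 = 1, and a_k = a_{k-1} + a_{k-2} for k >= 2. These are the Fibonacci numbers F_k.
Iterating from F_0 = 0, F_1 = 1:
F_0=0, F_1=1, F_2=1, F_3=2, F_4=3, F_5=5, F_6=8, F_7=13, F_8=21, F_9=34, ...
F_47 = 2971215073.

2971215073


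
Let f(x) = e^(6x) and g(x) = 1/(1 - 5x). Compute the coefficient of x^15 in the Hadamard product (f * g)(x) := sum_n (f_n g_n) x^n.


Expanding: f_k = 6^k/k! (from e^(6x)) and g_k = 5^k (from 1/(1 - 5x)). So the Hadamard coefficient (f * g)_k = 6^k 5^k / k! = (30)^k / k!.
For k = 15: 30^15/15! = 14348907000000000000000/1307674368000 = 76886718750000/7007.

76886718750000/7007


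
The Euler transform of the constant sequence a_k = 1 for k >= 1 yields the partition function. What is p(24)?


The Euler transform converts the sequence a_k = 1 into the number of integer partitions.
Using the recurrence or dynamic programming:
p(24) = 1575

1575


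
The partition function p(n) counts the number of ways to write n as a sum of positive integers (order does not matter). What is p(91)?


Using the generating function prod_{k>=1} 1/(1-x^k), we compute p(91).
By dynamic programming over parts 1 through 91:
p(91) = 64112359

64112359


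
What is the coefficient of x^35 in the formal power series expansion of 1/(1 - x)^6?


The negative binomial / multiset identity is
1/(1 - x)^r = sum_{k>=0} C(k + r - 1, r - 1) x^k.
Here r = 6 and k = 35, so the coefficient is
C(35 + 5, 5) = C(40, 5)
= 658008

658008


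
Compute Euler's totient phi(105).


phi(n) counts integers in [1, n] coprime to n. Using the multiplicative formula phi(n) = n * prod_{p | n} (1 - 1/p):
105 = 3 * 5 * 7, so
phi(105) = 105 * (1 - 1/3) * (1 - 1/5) * (1 - 1/7) = 48.

48


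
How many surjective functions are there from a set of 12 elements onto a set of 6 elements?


By inclusion-exclusion on which target elements are missed, the number of surjections from an n-set onto a k-set is
surj(n, k) = sum_{j=0}^{k} (-1)^j C(k, j) (k - j)^n.
Equivalently surj(n, k) = k! * S(n, k), where S(n, k) is the Stirling number of the second kind.
For n = 12, k = 6:
S(12, 6) = 1323652, so
surj = 6! * 1323652 = 720 * 1323652 = 953029440.

953029440


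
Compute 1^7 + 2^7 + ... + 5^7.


This power sum has a closed form given by Faulhaber's formula
sum_{k=1}^{m} k^p = (1 / (p + 1)) * sum_{j=0}^{p} C(p + 1, j) B_j m^(p + 1 - j),
but for small m direct computation is fastest:
1 + 128 + 2187 + 16384 + 78125 = 96825.

96825


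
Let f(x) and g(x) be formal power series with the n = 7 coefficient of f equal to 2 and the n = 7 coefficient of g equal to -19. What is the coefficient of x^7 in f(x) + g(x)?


Addition of formal power series is termwise.
The coefficient of x^7 in f + g = 2 + -19
= -17

-17


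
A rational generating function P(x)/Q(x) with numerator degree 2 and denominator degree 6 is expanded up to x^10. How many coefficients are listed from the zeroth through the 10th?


Expanding up to x^10 gives the coefficients for x^0, x^1, ..., x^10.
That is 10 + 1 = 11 coefficients in total.

11


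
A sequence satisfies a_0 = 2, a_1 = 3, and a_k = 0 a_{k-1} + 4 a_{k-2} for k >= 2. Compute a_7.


The characteristic equation is t^2 - 0 t - 4 = 0, with roots r_1 = 2 and r_2 = -2 (so c_1 = r_1 + r_2, c_2 = -r_1 r_2 as required).
One can use the closed form a_n = A r_1^n + B r_2^n, but direct iteration is more reliable:
a_0 = 2, a_1 = 3, a_2 = 8, a_3 = 12, a_4 = 32, a_5 = 48, a_6 = 128, a_7 = 192.
So a_7 = 192.

192


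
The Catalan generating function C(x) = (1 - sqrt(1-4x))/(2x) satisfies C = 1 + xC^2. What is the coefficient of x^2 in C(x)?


Substituting x -> x scales the n-th coefficient by 1, so [x^2] C(x) = C_2.
C_2 = C(2*2, 2)/(3) = 6/3 = 2.
= 2.

2


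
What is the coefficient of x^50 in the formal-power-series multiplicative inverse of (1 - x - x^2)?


Let the inverse be f(x) = sum_{k>=0} a_k x^k. From f(x) * (1 - x - x^2) = 1 and matching coefficients:
 x^0: a_0 = 1.
 x^1: a_1 - a_0 = 0, so a_1 = 1.
 x^k (k >= 2): a_k - a_{k-1} - a_{k-2} = 0, i.e. a_k = a_{k-1} + a_{k-2}.
This is the Fibonacci-type recurrence shifted so that a_0 = a_1 = 1.
Iterating: a_0=1, a_1=1, a_2=2, a_3=3, a_4=5, a_5=8, a_6=13, a_7=21, a_8=34, a_9=55, ...
a_50 = 20365011074.

20365011074


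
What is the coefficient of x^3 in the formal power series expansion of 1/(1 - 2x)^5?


The general identity 1/(1 - c x)^r = sum_{k>=0} c^k C(k + r - 1, r - 1) x^k follows by substituting y = c x into 1/(1 - y)^r = sum_{k>=0} C(k + r - 1, r - 1) y^k.
For c = 2, r = 5, k = 3:
2^3 * C(7, 4) = 8 * 35 = 280.

280


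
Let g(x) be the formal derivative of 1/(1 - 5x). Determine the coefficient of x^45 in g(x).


Differentiate termwise: d/dx sum_{k>=0} 5^k x^k = sum_{k>=1} k 5^k x^(k-1) = sum_{j>=0} (j+1) 5^(j+1) x^j.
Equivalently, d/dx [1/(1 - 5x)] = 5/(1 - 5x)^2.
For j = 45: 46 * 5^46 = 46 * 142108547152020037174224853515625 = 6536993168992921710014343261718750.

6536993168992921710014343261718750


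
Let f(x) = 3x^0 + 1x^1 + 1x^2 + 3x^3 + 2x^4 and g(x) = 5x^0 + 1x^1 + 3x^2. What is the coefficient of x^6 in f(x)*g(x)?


Cauchy product at x^6:
2*3
= 6

6


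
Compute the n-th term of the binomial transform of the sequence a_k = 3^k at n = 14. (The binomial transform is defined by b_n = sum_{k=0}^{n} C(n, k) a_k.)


With a_k = 3^k, b_n = sum_{k=0}^{n} C(n, k) 3^k = (1 + 3)^n by the binomial theorem.
For n = 14: (1 + 3)^14 = 4^14 = 268435456.

268435456


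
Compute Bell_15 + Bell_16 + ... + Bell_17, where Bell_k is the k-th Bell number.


Recall Bell_k counts set partitions of a k-set (with Bell_0 = 1 by convention).
Bell_15 through Bell_17: 1382958545, 10480142147, 82864869804
Sum = 1382958545 + 10480142147 + 82864869804 = 94727970496.

94727970496


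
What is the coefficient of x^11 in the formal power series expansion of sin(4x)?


The Maclaurin series is sin(t) = sum_{k>=0} (-1)^k t^(2k+1) / (2k+1)!, so substituting t = 4x, only odd powers of x are nonzero, with coefficient of x^(2k+1) equal to (-1)^k 4^(2k+1) / (2k+1)!.
Write 11 = 2*5 + 1, giving the coefficient (-1)^5 * 4^11 / 11! = -4194304/39916800 = -16384/155925.

-16384/155925


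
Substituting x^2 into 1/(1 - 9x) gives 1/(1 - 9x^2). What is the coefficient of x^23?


Since 1/(1 - 9x^2) only has even powers of x,
the coefficient of x^23 (odd) is 0.

0


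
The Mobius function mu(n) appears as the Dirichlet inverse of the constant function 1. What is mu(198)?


198 has a squared prime factor, so mu(198) = 0.
Factorization reveals a repeated prime.

0


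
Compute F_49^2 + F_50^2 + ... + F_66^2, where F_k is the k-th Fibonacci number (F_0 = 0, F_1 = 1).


There is a standard identity sum_{k=0}^{N} F_k^2 = F_N * F_{N+1} (proved inductively from the telescoping relation F_k^2 = F_k F_{k+1} - F_{k-1} F_k). Then
sum_{k=49}^{66} F_k^2 = F_66 F_67 - F_48 F_49.
Computing: F_66 = 27777890035288, F_67 = 44945570212853, F_48 = 4807526976, F_49 = 7778742049.
Sum = 27777890035288 * 44945570212853 - 4807526976 * 7778742049 = 1248493069549434261928142840.

1248493069549434261928142840


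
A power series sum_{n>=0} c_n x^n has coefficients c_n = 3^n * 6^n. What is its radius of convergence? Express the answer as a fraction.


By the root test (Cauchy-Hadamard), the radius is R = 1 / limsup_n |c_n|^(1/n).
Here |c_n|^(1/n) = (3^n * 6^n)^(1/n) = 3 * 6 = 18 for all n.
So R = 1/18 = 1/18.

1/18


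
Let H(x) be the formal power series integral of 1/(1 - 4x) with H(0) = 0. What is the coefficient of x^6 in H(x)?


1/(1 - 4x) = sum_{k>=0} 4^k x^k. Integrating termwise with H(0) = 0:
H(x) = sum_{k>=0} 4^k x^(k+1) / (k+1) = sum_{m>=1} 4^(m-1) x^m / m.
For m = 6: 4^5/6 = 1024/6 = 512/3.

512/3


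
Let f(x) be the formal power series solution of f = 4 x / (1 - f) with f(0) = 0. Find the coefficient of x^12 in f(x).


Apply Lagrange inversion: f = 4 x * phi(f) with phi(t) = 1/(1 - t), so
[x^n] f = 4^n * (1/n) [t^(n-1)] phi(t)^n = 4^n * (1/n) [t^(n-1)] (1 - t)^(-n) = 4^n * (1/n) C(2n - 2, n - 1) = 4^n * C_{n-1}.
For n = 12: C_11 = C(22, 11) / 12 = 705432/12 = 58786.
With the 4^12 = 16777216 factor, the coefficient is 16777216 * 58786 = 986265419776.

986265419776


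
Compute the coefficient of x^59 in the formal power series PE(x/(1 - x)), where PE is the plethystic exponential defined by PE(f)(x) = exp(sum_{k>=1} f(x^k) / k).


For f(x) = x/(1 - x) we have
sum_{k>=1} f(x^k) / k = sum_{k>=1} (1/k) * x^k / (1 - x^k) = sum_{k, m >= 1} x^(k m) / k,
which after exponentiating simplifies to
PE(x/(1 - x)) = prod_{k>=1} 1 / (1 - x^k).
This is the generating function for the partition function p(n), so the coefficient of x^59 is p(59).
Computing p(59) by dynamic programming over parts 1, 2, ..., 59: p(59) = 831820.

831820


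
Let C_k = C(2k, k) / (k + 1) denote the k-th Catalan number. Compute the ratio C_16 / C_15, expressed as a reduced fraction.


Using C_k = (2k)! / (k! (k+1)!), the ratio C_{k+1}/C_k simplifies to
C_{k+1}/C_k = [(2k+2)! / ((k+1)! (k+2)!)] * [k! (k+1)! / (2k)!]
 = (2k+2)(2k+1) / ((k+1)(k+2)) = 2(2k+1) / (k+2).
For k = 15: 2(2*15 + 1) / (15 + 2) = 62/17 = 62/17.

62/17


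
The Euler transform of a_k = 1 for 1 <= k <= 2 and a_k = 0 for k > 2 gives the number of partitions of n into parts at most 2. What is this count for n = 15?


Partitions of 15 into parts at most 2:
Using generating function (1-x)^(-1)(1-x^2)^(-1),
the coefficient of x^15 = 8

8


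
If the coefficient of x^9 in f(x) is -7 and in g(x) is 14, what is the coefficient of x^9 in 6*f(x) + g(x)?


Scalar multiplication scales coefficients: 6 * -7 = -42.
Then add the g coefficient: -42 + 14
= -28

-28


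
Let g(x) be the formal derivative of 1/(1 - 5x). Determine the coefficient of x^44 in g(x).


Differentiate termwise: d/dx sum_{k>=0} 5^k x^k = sum_{k>=1} k 5^k x^(k-1) = sum_{j>=0} (j+1) 5^(j+1) x^j.
Equivalently, d/dx [1/(1 - 5x)] = 5/(1 - 5x)^2.
For j = 44: 45 * 5^45 = 45 * 28421709430404007434844970703125 = 1278976924368180334568023681640625.

1278976924368180334568023681640625


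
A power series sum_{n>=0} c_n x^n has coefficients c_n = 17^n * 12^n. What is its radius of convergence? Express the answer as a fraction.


By the root test (Cauchy-Hadamard), the radius is R = 1 / limsup_n |c_n|^(1/n).
Here |c_n|^(1/n) = (17^n * 12^n)^(1/n) = 17 * 12 = 204 for all n.
So R = 1/204 = 1/204.

1/204


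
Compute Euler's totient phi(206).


phi(n) counts integers in [1, n] coprime to n. Using the multiplicative formula phi(n) = n * prod_{p | n} (1 - 1/p):
206 = 2 * 103, so
phi(206) = 206 * (1 - 1/2) * (1 - 1/103) = 102.

102


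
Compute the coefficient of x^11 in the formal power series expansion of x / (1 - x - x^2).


Let f(x) = sum_{k>=0} a_k x^k. Multiplying f(x) * (1 - x - x^2) = x and matching coefficients gives a_0 = 0, a_1 = 1, and a_k = a_{k-1} + a_{k-2} for k >= 2. These are the Fibonacci numbers F_k.
Iterating from F_0 = 0, F_1 = 1:
F_0=0, F_1=1, F_2=1, F_3=2, F_4=3, F_5=5, F_6=8, F_7=13, F_8=21, F_9=34, ...
F_11 = 89.

89


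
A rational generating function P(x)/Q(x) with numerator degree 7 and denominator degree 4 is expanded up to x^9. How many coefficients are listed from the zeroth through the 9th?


Expanding up to x^9 gives the coefficients for x^0, x^1, ..., x^9.
That is 9 + 1 = 10 coefficients in total.

10


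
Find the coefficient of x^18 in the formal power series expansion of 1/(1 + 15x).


Write 1/(1 + c x) = 1/(1 - (-c) x) and apply the geometric-series identity
1/(1 - y) = sum_{k>=0} y^k to get 1/(1 + c x) = sum_{k>=0} (-c)^k x^k.
So the coefficient of x^k is (-c)^k = (-1)^k * c^k.
Here c = 15 and k = 18:
(-15)^18 = 1 * 1477891880035400390625 = 1477891880035400390625

1477891880035400390625


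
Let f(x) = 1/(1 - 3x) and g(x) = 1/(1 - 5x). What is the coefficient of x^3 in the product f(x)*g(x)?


The coefficient of x^n in f*g is the Cauchy product: sum_{k=0}^{n} a^k * b^(n-k).
With a=3, b=5, n=3:
sum_{k=0}^{3} 3^k * 5^(3-k)
= 272

272


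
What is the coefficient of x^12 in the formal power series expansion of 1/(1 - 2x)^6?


The general identity 1/(1 - c x)^r = sum_{k>=0} c^k C(k + r - 1, r - 1) x^k follows by substituting y = c x into 1/(1 - y)^r = sum_{k>=0} C(k + r - 1, r - 1) y^k.
For c = 2, r = 6, k = 12:
2^12 * C(17, 5) = 4096 * 6188 = 25346048.

25346048


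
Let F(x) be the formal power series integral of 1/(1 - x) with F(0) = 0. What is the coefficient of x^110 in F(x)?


1/(1 - x) = sum_{k>=0} x^k. Integrating termwise and using F(0) = 0 gives
F(x) = sum_{k>=0} x^(k+1) / (k+1) = sum_{m>=1} x^m / m = -ln(1 - x).
So the coefficient of x^110 is 1/110 = 1/110.

1/110


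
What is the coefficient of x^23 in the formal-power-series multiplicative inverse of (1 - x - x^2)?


Let the inverse be f(x) = sum_{k>=0} a_k x^k. From f(x) * (1 - x - x^2) = 1 and matching coefficients:
 x^0: a_0 = 1.
 x^1: a_1 - a_0 = 0, so a_1 = 1.
 x^k (k >= 2): a_k - a_{k-1} - a_{k-2} = 0, i.e. a_k = a_{k-1} + a_{k-2}.
This is the Fibonacci-type recurrence shifted so that a_0 = a_1 = 1.
Iterating: a_0=1, a_1=1, a_2=2, a_3=3, a_4=5, a_5=8, a_6=13, a_7=21, a_8=34, a_9=55, ...
a_23 = 46368.

46368


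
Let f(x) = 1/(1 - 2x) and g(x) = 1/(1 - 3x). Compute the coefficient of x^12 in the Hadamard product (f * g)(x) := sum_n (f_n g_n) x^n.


f has coefficients f_k = 2^k and g has coefficients g_k = 3^k, so the Hadamard product has coefficient (f*g)_k = 2^k * 3^k = 6^k.
For k = 12: 6^12 = 2176782336.

2176782336


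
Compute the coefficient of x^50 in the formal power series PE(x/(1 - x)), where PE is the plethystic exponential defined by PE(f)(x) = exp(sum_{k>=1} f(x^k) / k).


For f(x) = x/(1 - x) we have
sum_{k>=1} f(x^k) / k = sum_{k>=1} (1/k) * x^k / (1 - x^k) = sum_{k, m >= 1} x^(k m) / k,
which after exponentiating simplifies to
PE(x/(1 - x)) = prod_{k>=1} 1 / (1 - x^k).
This is the generating function for the partition function p(n), so the coefficient of x^50 is p(50).
Computing p(50) by dynamic programming over parts 1, 2, ..., 50: p(50) = 204226.

204226


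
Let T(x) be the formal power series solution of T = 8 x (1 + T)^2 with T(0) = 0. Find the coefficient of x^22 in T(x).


Apply the Lagrange inversion formula: if T = 8 x * phi(T) with phi(t) = (1 + t)^2, then [x^n] T = 8^n * (1/n) [t^(n-1)] phi(t)^n = 8^n * (1/n) [t^(n-1)] (1 + t)^(2n) = 8^n * (1/n) C(2n, n-1).
Using the identity C(2n, n-1) = C(2n, n) * n / (n+1), the unscaled factor equals C(2n, n) / (n+1) = C_n, the n-th Catalan number.
For n = 22: C_22 = C(44, 22) / 23 = 2104098963720/23 = 91482563640.
With the 8^22 = 73786976294838206464 factor, the coefficient is 73786976294838206464 * 91482563640 = 6750221754695707626346339368960.

6750221754695707626346339368960


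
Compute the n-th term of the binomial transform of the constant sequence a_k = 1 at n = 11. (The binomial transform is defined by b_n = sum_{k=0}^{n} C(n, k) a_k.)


With a_k = 1 for all k, b_n = sum_{k=0}^{n} C(n, k) = 2^n by the binomial theorem.
For n = 11: 2^11 = 2048.

2048


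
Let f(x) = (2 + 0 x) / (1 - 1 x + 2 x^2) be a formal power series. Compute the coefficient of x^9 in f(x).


Write f(x) = sum_{k>=0} a_k x^k. Multiplying both sides by 1 - 1 x + 2 x^2 gives
(1 - 1 x + 2 x^2) sum_{k>=0} a_k x^k = 2 + 0 x.
Matching coefficients:
 x^0: a_0 = 2
 x^1: a_1 - 1 a_0 = 0  =>  a_1 = 1*2 + 0 = 2
 x^k (k >= 2): a_k = 1 a_{k-1} - 2 a_{k-2}.
Iterating: a_2 = -2, a_3 = -6, a_4 = -2, a_5 = 10, a_6 = 14, a_7 = -6, a_8 = -34, a_9 = -22.
So the coefficient of x^9 is -22.

-22


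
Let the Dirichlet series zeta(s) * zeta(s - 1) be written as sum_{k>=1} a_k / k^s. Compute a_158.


Convolution gives a_k = sum_{d | k} d * 1 = sum_{d | k} d = sigma(k), the sum of positive divisors of k.
For k = 158, the divisors are 1, 2, 79, 158, so
sigma(158) = 1 + 2 + 79 + 158 = 240.

240


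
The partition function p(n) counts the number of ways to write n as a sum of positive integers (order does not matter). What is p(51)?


Using the generating function prod_{k>=1} 1/(1-x^k), we compute p(51).
By dynamic programming over parts 1 through 51:
p(51) = 239943

239943


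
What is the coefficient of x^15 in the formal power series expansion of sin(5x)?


The Maclaurin series is sin(t) = sum_{k>=0} (-1)^k t^(2k+1) / (2k+1)!, so substituting t = 5x, only odd powers of x are nonzero, with coefficient of x^(2k+1) equal to (-1)^k 5^(2k+1) / (2k+1)!.
Write 15 = 2*7 + 1, giving the coefficient (-1)^7 * 5^15 / 15! = -30517578125/1307674368000 = -244140625/10461394944.

-244140625/10461394944


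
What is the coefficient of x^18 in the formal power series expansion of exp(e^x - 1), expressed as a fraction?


exp(e^x - 1) is the exponential generating function for the Bell numbers Bell_k: exp(e^x - 1) = sum_{k>=0} Bell_k x^k / k!.
So the coefficient of x^18 in exp(e^x - 1) is Bell_18 / 18!.
Computing: Bell_18 = 682076806159 and 18! = 6402373705728000, giving
682076806159/6402373705728000 = 97439543737/914624815104000.

97439543737/914624815104000


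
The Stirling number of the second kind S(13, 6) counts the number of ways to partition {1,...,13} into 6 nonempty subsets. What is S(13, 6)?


Using the explicit formula S(n,k) = (1/k!) sum_{j=0}^{k} (-1)^(k-j) C(k,j) j^n:
S(13, 6) = 9321312
Equivalently, S(n,k) is n! times the coefficient of x^n in the EGF (e^x - 1)^k / k!.

9321312


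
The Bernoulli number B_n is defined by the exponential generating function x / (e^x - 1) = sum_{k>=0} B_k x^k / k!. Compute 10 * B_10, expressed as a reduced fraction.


Bernoulli numbers can also be computed recursively via B_0 = 1 and sum_{j=0}^{m} C(m+1, j) B_j = 0 for m >= 1. Odd-index Bernoulli numbers vanish for k >= 3.
Computing B_10 = 5/66, so 10 * B_10 = 10 * 5/66 = 25/33.

25/33


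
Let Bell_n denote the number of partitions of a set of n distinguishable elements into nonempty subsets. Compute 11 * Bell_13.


Bell_13 can be computed from the Bell triangle or from Dobinski's identity Bell_n = (1/e) * sum_{k>=0} k^n / k!.
Computing Bell_13 = 27644437.
Then 11 * 27644437 = 304088807.

304088807


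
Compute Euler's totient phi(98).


phi(n) counts integers in [1, n] coprime to n. Using the multiplicative formula phi(n) = n * prod_{p | n} (1 - 1/p):
98 = 2 * 7^2, so
phi(98) = 98 * (1 - 1/2) * (1 - 1/7) = 42.

42


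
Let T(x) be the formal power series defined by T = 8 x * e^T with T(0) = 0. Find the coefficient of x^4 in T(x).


Apply the Lagrange inversion formula: if T = 8 x * phi(T) with phi(t) = e^t, then
[x^n] T = 8^n * (1/n) [t^(n-1)] phi(t)^n = 8^n * (1/n) [t^(n-1)] e^(n t) = 8^n * (1/n) * n^(n-1) / (n-1)! = 8^n * n^(n-1) / n!.
When c = 1 this is the Cayley count of rooted labeled trees on n vertices, divided by n!.
For n = 4: 8^4 * 4^3 / 4! = 4096 * 64/24 = 32768/3.

32768/3


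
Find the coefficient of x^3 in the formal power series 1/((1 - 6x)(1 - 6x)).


By partial fractions or Cauchy convolution:
The coefficient equals sum_{k=0}^{3} 6^k * 6^(3-k).
= 864

864


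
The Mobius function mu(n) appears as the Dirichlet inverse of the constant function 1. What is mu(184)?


184 has a squared prime factor, so mu(184) = 0.
Factorization reveals a repeated prime.

0


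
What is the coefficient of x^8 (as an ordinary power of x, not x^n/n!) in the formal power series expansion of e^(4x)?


The exponential series is e^y = sum_{k>=0} y^k / k!. Substituting y = 4x gives
e^(4x) = sum_{k>=0} 4^k x^k / k!.
So the coefficient of x^n is a^n/n! with a = 4, n = 8:
4^8 / 8! = 65536/40320 = 512/315

512/315


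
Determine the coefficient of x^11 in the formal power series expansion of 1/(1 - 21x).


The geometric series identity gives 1/(1 - c x) = sum_{k>=0} c^k x^k, so the coefficient of x^k is c^k.
Here c = 21 and k = 11.
Computing: 21^11 = 350277500542221

350277500542221


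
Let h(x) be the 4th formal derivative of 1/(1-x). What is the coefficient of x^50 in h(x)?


Differentiating 4 times: d^4/dx^4 [1/(1-x)] = 4!/(1-x)^5.
The expansion 1/(1-x)^5 = sum_{k>=0} C(k+4, 4) x^k, so the coefficient of x^n in 4!/(1-x)^5 is 4! * C(n+4, 4).
For n = 50: 24 * C(54, 4) = 24 * 316251 = 7590024

7590024


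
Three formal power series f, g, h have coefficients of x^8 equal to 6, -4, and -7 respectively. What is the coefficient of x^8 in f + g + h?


Series addition is componentwise:
6 + -4 + -7
= -5

-5


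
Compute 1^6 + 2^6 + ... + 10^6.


This power sum has a closed form given by Faulhaber's formula
sum_{k=1}^{m} k^p = (1 / (p + 1)) * sum_{j=0}^{p} C(p + 1, j) B_j m^(p + 1 - j),
but for small m direct computation is fastest:
1 + 64 + 729 + 4096 + 15625 + 46656 + 117649 + 262144 + 531441 + 1000000 = 1978405.

1978405


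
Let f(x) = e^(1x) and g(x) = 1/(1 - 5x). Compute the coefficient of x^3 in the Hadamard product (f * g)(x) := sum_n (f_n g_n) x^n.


Expanding: f_k = 1^k/k! (from e^(1x)) and g_k = 5^k (from 1/(1 - 5x)). So the Hadamard coefficient (f * g)_k = 1^k 5^k / k! = (5)^k / k!.
For k = 3: 5^3/3! = 125/6 = 125/6.

125/6


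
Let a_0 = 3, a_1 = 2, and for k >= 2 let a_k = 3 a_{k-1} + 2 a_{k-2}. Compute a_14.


Iterating the recurrence forward:
a_0 = 3
a_1 = 2
a_2 = 3*2 + 2*3 = 12
a_3 = 3*12 + 2*2 = 40
a_4 = 3*40 + 2*12 = 144
a_5 = 3*144 + 2*40 = 512
a_6 = 3*512 + 2*144 = 1824
a_7 = 3*1824 + 2*512 = 6496
a_8 = 3*6496 + 2*1824 = 23136
a_9 = 3*23136 + 2*6496 = 82400
a_10 = 3*82400 + 2*23136 = 293472
a_11 = 3*293472 + 2*82400 = 1045216
a_12 = 3*1045216 + 2*293472 = 3722592
a_13 = 3*3722592 + 2*1045216 = 13258208
a_14 = 3*13258208 + 2*3722592 = 47219808
So a_14 = 47219808.

47219808


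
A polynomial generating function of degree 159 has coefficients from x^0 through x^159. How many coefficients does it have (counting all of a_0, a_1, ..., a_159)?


A polynomial of degree 159 takes the form a_0 + a_1 x + ... + a_159 x^159.
The number of coefficients is 159 + 1 = 160.

160


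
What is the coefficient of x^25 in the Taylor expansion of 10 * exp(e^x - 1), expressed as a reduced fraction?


exp(e^x - 1) = sum_{k>=0} Bell_k x^k / k!, where Bell_k is the k-th Bell number.
So the coefficient of x^25 is 10 * Bell_25 / 25!.
Computing: Bell_25 = 4638590332229999353 and 25! = 15511210043330985984000000, giving
10 * 4638590332229999353/15511210043330985984000000 = 356814640940769181/119317000333315276800000.

356814640940769181/119317000333315276800000


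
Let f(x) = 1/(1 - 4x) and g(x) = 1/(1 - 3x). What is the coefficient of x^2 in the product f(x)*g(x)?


The coefficient of x^n in f*g is the Cauchy product: sum_{k=0}^{n} a^k * b^(n-k).
With a=4, b=3, n=2:
sum_{k=0}^{2} 4^k * 3^(2-k)
= 37

37


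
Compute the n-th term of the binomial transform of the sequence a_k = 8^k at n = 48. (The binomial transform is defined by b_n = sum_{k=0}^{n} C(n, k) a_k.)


With a_k = 8^k, b_n = sum_{k=0}^{n} C(n, k) 8^k = (1 + 8)^n by the binomial theorem.
For n = 48: (1 + 8)^48 = 9^48 = 6362685441135942358474828762538534230890216321.

6362685441135942358474828762538534230890216321


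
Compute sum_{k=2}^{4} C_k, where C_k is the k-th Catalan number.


C_2 through C_4: 2, 5, 14
Sum = 2 + 5 + 14
= 21

21


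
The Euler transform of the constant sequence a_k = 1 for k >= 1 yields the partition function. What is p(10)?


The Euler transform converts the sequence a_k = 1 into the number of integer partitions.
Using the recurrence or dynamic programming:
p(10) = 42

42


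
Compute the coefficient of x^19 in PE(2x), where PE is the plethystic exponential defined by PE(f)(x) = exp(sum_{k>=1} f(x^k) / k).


With f(x) = 2x, the exponent is sum_{k>=1} 2 x^k / k = 2 * (-ln(1 - x)). Exponentiating:
PE(2x) = exp(-2 ln(1 - x)) = 1/(1 - x)^2.
By the negative binomial expansion, [x^n] 1/(1 - x)^2 = C(n + 1, 1).
For n = 19: C(20, 1) = 20.

20


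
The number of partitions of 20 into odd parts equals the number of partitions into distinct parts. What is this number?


Computing partitions of 20 into odd parts (1, 3, 5, ...):
Using the generating function prod_{k>=0} 1/(1-x^(2k+1)),
the count is 64

64


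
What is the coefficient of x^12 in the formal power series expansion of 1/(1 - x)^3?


The expansion 1/(1 - x)^r = sum_{k>=0} C(k + r - 1, r - 1) x^k follows from the multiset / negative-binomial theorem (or from repeated differentiation of the geometric series).
For r = 3 and k = 12:
C(14, 2) = 87178291200 / (2 * 479001600) = 91.

91


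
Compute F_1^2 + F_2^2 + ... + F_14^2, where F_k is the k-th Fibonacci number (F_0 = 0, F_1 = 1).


There is a standard identity sum_{k=0}^{N} F_k^2 = F_N * F_{N+1} (proved inductively from the telescoping relation F_k^2 = F_k F_{k+1} - F_{k-1} F_k). Then
sum_{k=1}^{14} F_k^2 = F_14 F_15 - F_0 F_1.
Computing: F_14 = 377, F_15 = 610, F_0 = 0, F_1 = 1.
Sum = 377 * 610 - 0 * 1 = 229970.

229970


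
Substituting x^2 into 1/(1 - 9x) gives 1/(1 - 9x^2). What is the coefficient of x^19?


Since 1/(1 - 9x^2) only has even powers of x,
the coefficient of x^19 (odd) is 0.

0


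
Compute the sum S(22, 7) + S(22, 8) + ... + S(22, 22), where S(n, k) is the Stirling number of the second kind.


By definition, S(n, k) counts partitions of an n-set into exactly k nonempty blocks.
Computing row n = 22 for k = 7..22:
S(22, k): 602762379967440, 1142399079991620, 1241963303533920, 835143799377954, 366282500870286, 108823356051137, 22496861868481, 3295165281331, 345615943200, 26046574004, 1404142047, 53374629, 1389850, 23485, 231, 1
Sum = 4323539568389616.

4323539568389616


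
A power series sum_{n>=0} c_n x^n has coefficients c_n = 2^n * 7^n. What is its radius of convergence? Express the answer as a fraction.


By the root test (Cauchy-Hadamard), the radius is R = 1 / limsup_n |c_n|^(1/n).
Here |c_n|^(1/n) = (2^n * 7^n)^(1/n) = 2 * 7 = 14 for all n.
So R = 1/14 = 1/14.

1/14


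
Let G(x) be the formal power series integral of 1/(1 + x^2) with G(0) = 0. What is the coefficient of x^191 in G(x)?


1/(1 + x^2) = sum_{j>=0} (-1)^j x^(2j). Integrating termwise with G(0) = 0:
G(x) = sum_{j>=0} (-1)^j x^(2j+1) / (2j+1) = arctan(x).
Only odd powers are nonzero. For x^191 write 191 = 2*95 + 1, giving
(-1)^95 / 191 = -1/191 = -1/191.

-1/191


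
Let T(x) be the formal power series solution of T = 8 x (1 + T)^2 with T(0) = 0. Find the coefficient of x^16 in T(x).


Apply the Lagrange inversion formula: if T = 8 x * phi(T) with phi(t) = (1 + t)^2, then [x^n] T = 8^n * (1/n) [t^(n-1)] phi(t)^n = 8^n * (1/n) [t^(n-1)] (1 + t)^(2n) = 8^n * (1/n) C(2n, n-1).
Using the identity C(2n, n-1) = C(2n, n) * n / (n+1), the unscaled factor equals C(2n, n) / (n+1) = C_n, the n-th Catalan number.
For n = 16: C_16 = C(32, 16) / 17 = 601080390/17 = 35357670.
With the 8^16 = 281474976710656 factor, the coefficient is 281474976710656 * 35357670 = 9952299339793060331520.

9952299339793060331520


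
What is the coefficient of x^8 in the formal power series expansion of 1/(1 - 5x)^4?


The general identity 1/(1 - c x)^r = sum_{k>=0} c^k C(k + r - 1, r - 1) x^k follows by substituting y = c x into 1/(1 - y)^r = sum_{k>=0} C(k + r - 1, r - 1) y^k.
For c = 5, r = 4, k = 8:
5^8 * C(11, 3) = 390625 * 165 = 64453125.

64453125


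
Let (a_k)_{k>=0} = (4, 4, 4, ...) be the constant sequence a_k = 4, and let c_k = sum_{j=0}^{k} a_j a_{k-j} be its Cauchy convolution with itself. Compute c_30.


Since a_j = 4 for all j >= 0, the convolution sum becomes
c_k = sum_{j=0}^{k} 4 * 4 = 16 * (k + 1).
Equivalently, the generating function of (a_k) is 4/(1 - x) and its square is 16/(1 - x)^2 = sum_{k>=0} 16(k + 1) x^k.
For k = 30: 16 * 31 = 496.

496


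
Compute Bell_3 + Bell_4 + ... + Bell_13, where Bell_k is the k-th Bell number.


Recall Bell_k counts set partitions of a k-set (with Bell_0 = 1 by convention).
Bell_3 through Bell_13: 5, 15, 52, 203, 877, 4140, 21147, 115975, 678570, 4213597, 27644437
Sum = 5 + 15 + 52 + 203 + 877 + 4140 + 21147 + 115975 + 678570 + 4213597 + 27644437 = 32679018.

32679018


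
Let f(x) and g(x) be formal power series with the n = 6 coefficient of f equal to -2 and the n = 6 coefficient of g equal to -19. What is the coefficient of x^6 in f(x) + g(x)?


Addition of formal power series is termwise.
The coefficient of x^6 in f + g = -2 + -19
= -21

-21


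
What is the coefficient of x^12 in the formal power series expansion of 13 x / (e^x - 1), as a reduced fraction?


The exponential generating function for Bernoulli numbers is
x / (e^x - 1) = sum_{k>=0} B_k x^k / k!.
So the coefficient of x^12 in 13 x / (e^x - 1) is 13 B_12 / 12!.
Computing: B_12 = -691/2730, 12! = 479001600, giving
13 * -691/2730 / 479001600 = -691/100590336000.

-691/100590336000


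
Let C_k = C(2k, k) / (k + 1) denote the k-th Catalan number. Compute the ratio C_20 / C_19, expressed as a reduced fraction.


Using C_k = (2k)! / (k! (k+1)!), the ratio C_{k+1}/C_k simplifies to
C_{k+1}/C_k = [(2k+2)! / ((k+1)! (k+2)!)] * [k! (k+1)! / (2k)!]
 = (2k+2)(2k+1) / ((k+1)(k+2)) = 2(2k+1) / (k+2).
For k = 19: 2(2*19 + 1) / (19 + 2) = 78/21 = 26/7.

26/7


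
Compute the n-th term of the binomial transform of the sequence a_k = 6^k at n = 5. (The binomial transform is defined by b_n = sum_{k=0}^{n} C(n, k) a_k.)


With a_k = 6^k, b_n = sum_{k=0}^{n} C(n, k) 6^k = (1 + 6)^n by the binomial theorem.
For n = 5: (1 + 6)^5 = 7^5 = 16807.

16807


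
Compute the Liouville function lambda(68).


The Liouville function is lambda(k) = (-1)^Omega(k), where Omega(k) counts the prime factors of k with multiplicity.
Factoring: 68 = 2 * 2 * 17, so Omega(68) = 3.
lambda(68) = (-1)^3 = -1.

-1


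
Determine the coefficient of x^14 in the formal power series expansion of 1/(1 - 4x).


The geometric series identity gives 1/(1 - c x) = sum_{k>=0} c^k x^k, so the coefficient of x^k is c^k.
Here c = 4 and k = 14.
Computing: 4^14 = 268435456

268435456


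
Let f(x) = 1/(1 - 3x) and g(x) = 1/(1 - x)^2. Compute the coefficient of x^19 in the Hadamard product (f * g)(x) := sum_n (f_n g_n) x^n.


f has coefficients f_k = 3^k. For g = 1/(1 - x)^2 the coefficient is g_k = C(k + 1, 1) = k + 1. The Hadamard coefficient is (f * g)_k = 3^k * (k + 1).
For k = 19: 3^19 * 20 = 1162261467 * 20 = 23245229340.

23245229340


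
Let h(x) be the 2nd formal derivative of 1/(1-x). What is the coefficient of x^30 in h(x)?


Differentiating 2 times: d^2/dx^2 [1/(1-x)] = 2!/(1-x)^3.
The expansion 1/(1-x)^3 = sum_{k>=0} C(k+2, 2) x^k, so the coefficient of x^n in 2!/(1-x)^3 is 2! * C(n+2, 2).
For n = 30: 2 * C(32, 2) = 2 * 496 = 992

992


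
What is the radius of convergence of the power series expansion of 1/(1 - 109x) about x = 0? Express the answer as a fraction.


Expanding 1/(1 - 109x) = sum_{k>=0} 109^k x^k, the series converges when |109x| < 1, i.e., |x| < 1/109.
So the radius of convergence is 1/109 = 1/109.

1/109


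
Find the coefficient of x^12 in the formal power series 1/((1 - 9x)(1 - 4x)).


By partial fractions or Cauchy convolution:
The coefficient equals sum_{k=0}^{12} 9^k * 4^(12-k).
= 508359743893

508359743893


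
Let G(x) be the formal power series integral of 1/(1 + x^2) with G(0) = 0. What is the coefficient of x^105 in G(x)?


1/(1 + x^2) = sum_{j>=0} (-1)^j x^(2j). Integrating termwise with G(0) = 0:
G(x) = sum_{j>=0} (-1)^j x^(2j+1) / (2j+1) = arctan(x).
Only odd powers are nonzero. For x^105 write 105 = 2*52 + 1, giving
(-1)^52 / 105 = 1/105 = 1/105.

1/105


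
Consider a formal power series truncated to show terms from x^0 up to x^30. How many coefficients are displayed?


From x^0 to x^30 inclusive, the count is 30 - 0 + 1 = 31.

31


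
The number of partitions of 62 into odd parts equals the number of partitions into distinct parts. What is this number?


Computing partitions of 62 into odd parts (1, 3, 5, ...):
Using the generating function prod_{k>=0} 1/(1-x^(2k+1)),
the count is 13394

13394
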